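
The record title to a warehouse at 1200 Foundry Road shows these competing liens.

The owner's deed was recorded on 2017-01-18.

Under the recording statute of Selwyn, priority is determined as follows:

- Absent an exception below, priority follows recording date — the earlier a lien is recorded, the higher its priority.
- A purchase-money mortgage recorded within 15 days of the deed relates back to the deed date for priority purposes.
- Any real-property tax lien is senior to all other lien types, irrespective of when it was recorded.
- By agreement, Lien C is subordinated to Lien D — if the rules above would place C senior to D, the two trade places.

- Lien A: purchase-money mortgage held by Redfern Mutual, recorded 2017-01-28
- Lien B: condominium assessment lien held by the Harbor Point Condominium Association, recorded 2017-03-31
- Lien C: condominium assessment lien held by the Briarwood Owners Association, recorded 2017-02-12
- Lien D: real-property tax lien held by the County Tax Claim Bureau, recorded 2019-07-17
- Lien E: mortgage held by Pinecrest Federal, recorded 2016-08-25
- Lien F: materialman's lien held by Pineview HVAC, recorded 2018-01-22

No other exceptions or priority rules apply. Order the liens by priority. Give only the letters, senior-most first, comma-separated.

First, effective dates: A relates back to the deed date 2017-01-18.
As a real-property tax lien, D is senior to every other lien.
Among the remaining liens, by effective date: E (2016-08-25), A (2017-01-18), C (2017-02-12), B (2017-03-31), F (2018-01-22).
Since C is not senior to D, the subordination leaves the order unchanged.

D, E, A, C, B, F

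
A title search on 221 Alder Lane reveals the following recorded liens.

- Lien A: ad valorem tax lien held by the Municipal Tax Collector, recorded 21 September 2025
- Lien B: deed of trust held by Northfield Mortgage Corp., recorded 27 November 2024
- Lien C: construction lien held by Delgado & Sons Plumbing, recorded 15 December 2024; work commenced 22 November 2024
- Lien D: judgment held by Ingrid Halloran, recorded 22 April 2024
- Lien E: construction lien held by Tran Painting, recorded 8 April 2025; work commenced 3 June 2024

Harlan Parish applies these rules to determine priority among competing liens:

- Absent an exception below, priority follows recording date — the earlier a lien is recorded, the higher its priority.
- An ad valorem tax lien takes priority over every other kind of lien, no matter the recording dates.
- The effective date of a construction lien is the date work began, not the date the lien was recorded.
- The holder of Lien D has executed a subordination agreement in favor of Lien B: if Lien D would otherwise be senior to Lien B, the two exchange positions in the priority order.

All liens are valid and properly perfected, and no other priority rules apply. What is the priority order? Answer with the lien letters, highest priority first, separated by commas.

Effective dates after the stated exceptions: C is treated as recorded 22 November 2024, the work-commencement date; E's effective date is 3 June 2024, when work began.
As an ad valorem tax lien, A is senior to every other lien.
The other liens, earliest effective date first: D (22 April 2024), E (3 June 2024), C (22 November 2024), B (27 November 2024).
D is senior to B before the subordination, so the two trade places.

A, B, E, C, D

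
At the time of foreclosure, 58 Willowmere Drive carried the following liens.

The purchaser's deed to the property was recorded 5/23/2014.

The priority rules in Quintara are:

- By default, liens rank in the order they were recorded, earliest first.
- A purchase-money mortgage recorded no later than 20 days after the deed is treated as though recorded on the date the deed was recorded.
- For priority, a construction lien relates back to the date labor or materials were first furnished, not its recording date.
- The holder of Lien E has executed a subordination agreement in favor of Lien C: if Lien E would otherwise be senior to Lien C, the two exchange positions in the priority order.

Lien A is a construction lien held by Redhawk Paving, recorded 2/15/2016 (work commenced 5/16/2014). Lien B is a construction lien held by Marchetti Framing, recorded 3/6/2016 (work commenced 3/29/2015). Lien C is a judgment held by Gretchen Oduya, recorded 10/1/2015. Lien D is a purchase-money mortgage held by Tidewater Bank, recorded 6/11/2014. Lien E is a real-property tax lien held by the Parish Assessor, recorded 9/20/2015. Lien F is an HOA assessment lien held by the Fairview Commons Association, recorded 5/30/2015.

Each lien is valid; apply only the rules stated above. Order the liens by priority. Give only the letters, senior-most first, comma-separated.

Adjusting effective dates: A relates back to 5/16/2014 (work commenced); B's effective date is 3/29/2015, when work began; D's effective date is the deed date, 5/23/2014.
Ordering by effective date: A (5/16/2014), D (5/23/2014), B (3/29/2015), F (5/30/2015), E (9/20/2015), C (10/1/2015).
E is senior to C before the subordination, so the two trade places.

A, D, B, F, C, E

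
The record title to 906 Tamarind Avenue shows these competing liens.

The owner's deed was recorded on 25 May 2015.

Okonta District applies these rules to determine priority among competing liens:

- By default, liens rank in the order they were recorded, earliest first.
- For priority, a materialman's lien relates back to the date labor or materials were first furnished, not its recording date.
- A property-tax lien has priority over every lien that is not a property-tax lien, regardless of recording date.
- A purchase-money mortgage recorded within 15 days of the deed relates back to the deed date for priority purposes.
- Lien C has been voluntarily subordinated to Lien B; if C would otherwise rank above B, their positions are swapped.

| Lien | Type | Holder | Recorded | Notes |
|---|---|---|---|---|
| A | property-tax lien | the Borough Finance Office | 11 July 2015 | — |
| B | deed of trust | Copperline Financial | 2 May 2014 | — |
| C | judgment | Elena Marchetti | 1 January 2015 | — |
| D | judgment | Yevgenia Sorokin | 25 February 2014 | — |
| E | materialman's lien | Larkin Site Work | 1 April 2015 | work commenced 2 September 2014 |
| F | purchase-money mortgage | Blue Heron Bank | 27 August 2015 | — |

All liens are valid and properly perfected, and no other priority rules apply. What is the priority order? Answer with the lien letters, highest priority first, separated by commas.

First, effective dates: E's effective date is 2 September 2014, when work began; F was recorded 94 days after the deed — beyond 15 days — so no relation-back applies.
A is a property-tax lien and takes priority over every other lien.
The other liens, earliest effective date first: D (25 February 2014), B (2 May 2014), E (2 September 2014), C (1 January 2015), F (27 August 2015).
C is already junior to B, so the subordination agreement changes nothing.

A, D, B, E, C, F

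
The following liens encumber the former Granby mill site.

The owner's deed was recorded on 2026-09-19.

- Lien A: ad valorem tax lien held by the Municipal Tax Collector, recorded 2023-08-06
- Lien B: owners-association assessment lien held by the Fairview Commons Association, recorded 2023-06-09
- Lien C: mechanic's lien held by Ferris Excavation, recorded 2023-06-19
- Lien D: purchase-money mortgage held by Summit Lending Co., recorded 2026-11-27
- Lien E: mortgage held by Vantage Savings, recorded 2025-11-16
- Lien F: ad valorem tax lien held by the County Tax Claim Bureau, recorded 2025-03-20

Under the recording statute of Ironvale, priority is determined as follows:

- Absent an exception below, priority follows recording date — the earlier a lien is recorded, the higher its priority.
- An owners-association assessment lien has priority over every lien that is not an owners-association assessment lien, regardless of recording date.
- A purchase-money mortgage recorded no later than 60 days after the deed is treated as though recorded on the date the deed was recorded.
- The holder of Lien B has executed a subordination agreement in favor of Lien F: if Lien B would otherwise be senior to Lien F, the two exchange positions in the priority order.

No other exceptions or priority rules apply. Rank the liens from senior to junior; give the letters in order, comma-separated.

F, C, A, B, E, D

First, effective dates: D missed the 60-day window (69 days after the deed), so its recording date stands.
B is an owners-association assessment lien and takes priority over every other lien.
Among the remaining liens, by effective date: C (2023-06-19), A (2023-08-06), F (2025-03-20), E (2025-11-16), D (2026-11-27).
The subordination applies — B was senior to F — so B and F swap.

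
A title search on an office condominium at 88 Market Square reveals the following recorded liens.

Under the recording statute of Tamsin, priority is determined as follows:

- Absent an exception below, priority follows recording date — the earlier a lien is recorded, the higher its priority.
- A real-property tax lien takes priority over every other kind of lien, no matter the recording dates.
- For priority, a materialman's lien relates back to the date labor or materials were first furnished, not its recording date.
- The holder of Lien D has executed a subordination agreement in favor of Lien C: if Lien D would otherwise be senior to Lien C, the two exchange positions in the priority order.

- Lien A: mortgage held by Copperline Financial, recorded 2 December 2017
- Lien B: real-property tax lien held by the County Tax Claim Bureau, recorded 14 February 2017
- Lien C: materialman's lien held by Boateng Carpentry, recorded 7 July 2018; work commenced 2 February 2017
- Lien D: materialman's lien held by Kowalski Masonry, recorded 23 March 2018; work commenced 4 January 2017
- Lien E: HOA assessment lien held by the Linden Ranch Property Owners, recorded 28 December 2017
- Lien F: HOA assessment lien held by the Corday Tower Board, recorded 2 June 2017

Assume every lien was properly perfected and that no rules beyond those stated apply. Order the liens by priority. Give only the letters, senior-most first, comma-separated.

Adjusting effective dates: C's effective date is 2 February 2017, when work began; D relates back to 4 January 2017 (work commenced).
As a real-property tax lien, B is senior to every other lien.
The other liens, earliest effective date first: D (4 January 2017), C (2 February 2017), F (2 June 2017), A (2 December 2017), E (28 December 2017).
D is senior to C before the subordination, so the two trade places.

B, C, D, F, A, E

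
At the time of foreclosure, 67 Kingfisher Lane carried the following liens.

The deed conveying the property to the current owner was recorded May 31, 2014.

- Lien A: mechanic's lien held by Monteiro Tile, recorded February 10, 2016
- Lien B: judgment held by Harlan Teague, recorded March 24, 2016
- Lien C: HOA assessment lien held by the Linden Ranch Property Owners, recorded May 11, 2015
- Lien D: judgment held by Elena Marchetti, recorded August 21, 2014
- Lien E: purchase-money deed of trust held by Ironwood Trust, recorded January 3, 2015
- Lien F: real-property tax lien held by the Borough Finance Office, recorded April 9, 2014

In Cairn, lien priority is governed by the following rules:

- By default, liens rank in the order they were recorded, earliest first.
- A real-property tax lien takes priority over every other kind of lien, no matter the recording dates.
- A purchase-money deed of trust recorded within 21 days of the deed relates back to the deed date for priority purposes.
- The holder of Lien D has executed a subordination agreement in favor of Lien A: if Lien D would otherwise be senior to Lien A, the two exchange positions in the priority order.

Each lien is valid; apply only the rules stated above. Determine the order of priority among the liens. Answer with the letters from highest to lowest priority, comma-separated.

First, effective dates: E missed the 21-day window (217 days after the deed), so its recording date stands.
As a real-property tax lien, F is senior to every other lien.
Ordering the rest by effective date: D (August 21, 2014), E (January 3, 2015), C (May 11, 2015), A (February 10, 2016), B (March 24, 2016).
D is senior to A before the subordination, so the two trade places.

F, A, E, C, D, B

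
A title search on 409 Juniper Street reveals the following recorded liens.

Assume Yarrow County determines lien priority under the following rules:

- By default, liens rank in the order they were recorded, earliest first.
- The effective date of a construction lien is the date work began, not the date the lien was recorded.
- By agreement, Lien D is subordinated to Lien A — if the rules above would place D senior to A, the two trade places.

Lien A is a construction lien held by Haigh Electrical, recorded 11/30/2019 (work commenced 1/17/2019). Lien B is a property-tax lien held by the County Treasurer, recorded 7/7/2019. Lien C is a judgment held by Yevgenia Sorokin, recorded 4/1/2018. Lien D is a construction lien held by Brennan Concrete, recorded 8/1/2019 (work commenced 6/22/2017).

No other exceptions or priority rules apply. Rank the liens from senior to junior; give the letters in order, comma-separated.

A, C, D, B

First, effective dates: A relates back to 1/17/2019 (work commenced); D is treated as recorded 6/22/2017, the work-commencement date.
Ordering by effective date: D (6/22/2017), C (4/1/2018), A (1/17/2019), B (7/7/2019).
Because D would otherwise rank above A, the subordination swaps them.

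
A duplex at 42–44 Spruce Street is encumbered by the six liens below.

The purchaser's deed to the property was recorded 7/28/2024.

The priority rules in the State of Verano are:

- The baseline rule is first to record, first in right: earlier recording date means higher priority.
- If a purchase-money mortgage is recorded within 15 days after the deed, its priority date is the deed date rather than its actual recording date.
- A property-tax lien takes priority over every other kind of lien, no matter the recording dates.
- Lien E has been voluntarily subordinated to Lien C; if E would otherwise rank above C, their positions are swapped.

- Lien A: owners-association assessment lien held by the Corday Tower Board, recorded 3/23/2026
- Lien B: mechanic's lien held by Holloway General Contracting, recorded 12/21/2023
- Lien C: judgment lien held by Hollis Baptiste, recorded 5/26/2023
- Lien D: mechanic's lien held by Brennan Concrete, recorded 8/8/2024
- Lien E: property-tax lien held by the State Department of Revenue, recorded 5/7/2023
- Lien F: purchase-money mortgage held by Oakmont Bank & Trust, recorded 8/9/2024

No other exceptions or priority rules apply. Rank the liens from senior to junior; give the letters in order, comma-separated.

C, E, B, F, D, A

Adjusting effective dates: F relates back to the deed date 7/28/2024.
E, as a property-tax lien, has superpriority and ranks first.
Ordering the rest by effective date: C (5/26/2023), B (12/21/2023), F (7/28/2024), D (8/8/2024), A (3/23/2026).
Because E would otherwise rank above C, the subordination swaps them.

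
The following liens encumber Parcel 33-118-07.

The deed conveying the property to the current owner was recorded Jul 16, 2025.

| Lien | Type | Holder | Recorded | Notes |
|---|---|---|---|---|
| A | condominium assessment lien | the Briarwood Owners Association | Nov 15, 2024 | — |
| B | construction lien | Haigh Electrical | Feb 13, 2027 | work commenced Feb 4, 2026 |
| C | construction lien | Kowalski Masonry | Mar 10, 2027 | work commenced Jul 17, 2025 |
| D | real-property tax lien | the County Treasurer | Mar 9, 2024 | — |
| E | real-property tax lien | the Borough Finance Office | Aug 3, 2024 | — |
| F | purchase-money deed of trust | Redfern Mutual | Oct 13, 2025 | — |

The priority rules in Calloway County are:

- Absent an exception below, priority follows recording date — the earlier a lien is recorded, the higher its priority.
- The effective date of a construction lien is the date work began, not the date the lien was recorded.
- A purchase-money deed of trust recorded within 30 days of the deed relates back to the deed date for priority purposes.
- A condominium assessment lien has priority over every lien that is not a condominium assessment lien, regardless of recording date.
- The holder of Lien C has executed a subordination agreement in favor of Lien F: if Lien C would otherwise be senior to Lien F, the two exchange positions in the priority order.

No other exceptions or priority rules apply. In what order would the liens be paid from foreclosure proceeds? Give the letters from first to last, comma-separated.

A, D, E, F, C, B

Effective dates after the stated exceptions: B relates back to Feb 4, 2026 (work commenced); C's effective date is Jul 17, 2025, when work began; F was recorded 89 days after the deed — beyond 30 days — so no relation-back applies.
A, as a condominium assessment lien, has superpriority and ranks first.
Ordering the rest by effective date: D (Mar 9, 2024), E (Aug 3, 2024), C (Jul 17, 2025), F (Oct 13, 2025), B (Feb 4, 2026).
C is senior to F before the subordination, so the two trade places.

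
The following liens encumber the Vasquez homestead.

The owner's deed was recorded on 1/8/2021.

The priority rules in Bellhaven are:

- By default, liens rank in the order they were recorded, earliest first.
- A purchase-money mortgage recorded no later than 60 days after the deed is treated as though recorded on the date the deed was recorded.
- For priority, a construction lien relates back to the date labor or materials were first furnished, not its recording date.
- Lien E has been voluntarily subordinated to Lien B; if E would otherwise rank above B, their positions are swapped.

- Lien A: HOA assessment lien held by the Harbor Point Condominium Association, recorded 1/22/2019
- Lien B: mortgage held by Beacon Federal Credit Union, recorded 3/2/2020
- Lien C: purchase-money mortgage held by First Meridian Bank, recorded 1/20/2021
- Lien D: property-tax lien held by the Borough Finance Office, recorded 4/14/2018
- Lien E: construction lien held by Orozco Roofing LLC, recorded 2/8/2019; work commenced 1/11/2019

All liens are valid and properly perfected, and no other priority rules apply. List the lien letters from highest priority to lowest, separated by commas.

Effective dates after the stated exceptions: C was recorded within the 60-day window, so its effective date is the deed date 1/8/2021; E relates back to 1/11/2019 (work commenced).
By effective date: D (4/14/2018), E (1/11/2019), A (1/22/2019), B (3/2/2020), C (1/8/2021).
Because E would otherwise rank above B, the subordination swaps them.

D, B, A, E, C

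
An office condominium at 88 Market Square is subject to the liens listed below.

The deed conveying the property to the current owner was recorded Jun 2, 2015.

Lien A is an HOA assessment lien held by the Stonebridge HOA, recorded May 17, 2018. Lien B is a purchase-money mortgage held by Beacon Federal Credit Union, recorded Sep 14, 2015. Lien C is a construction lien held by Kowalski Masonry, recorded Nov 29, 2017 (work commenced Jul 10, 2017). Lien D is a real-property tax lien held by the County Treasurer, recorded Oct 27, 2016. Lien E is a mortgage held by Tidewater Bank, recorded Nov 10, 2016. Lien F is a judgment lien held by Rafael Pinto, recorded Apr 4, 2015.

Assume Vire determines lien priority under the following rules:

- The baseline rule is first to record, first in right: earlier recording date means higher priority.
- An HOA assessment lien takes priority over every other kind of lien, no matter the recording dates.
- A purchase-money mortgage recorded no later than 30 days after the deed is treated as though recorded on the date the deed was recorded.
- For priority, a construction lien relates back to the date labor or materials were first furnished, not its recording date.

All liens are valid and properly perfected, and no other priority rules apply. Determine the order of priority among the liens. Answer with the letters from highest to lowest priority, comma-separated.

Effective dates: B missed the 30-day window (104 days after the deed), so its recording date stands; C relates back to Jul 10, 2017 (work commenced).
A is an HOA assessment lien and takes priority over every other lien.
The other liens, earliest effective date first: F (Apr 4, 2015), B (Sep 14, 2015), D (Oct 27, 2016), E (Nov 10, 2016), C (Jul 10, 2017).

A, F, B, D, E, C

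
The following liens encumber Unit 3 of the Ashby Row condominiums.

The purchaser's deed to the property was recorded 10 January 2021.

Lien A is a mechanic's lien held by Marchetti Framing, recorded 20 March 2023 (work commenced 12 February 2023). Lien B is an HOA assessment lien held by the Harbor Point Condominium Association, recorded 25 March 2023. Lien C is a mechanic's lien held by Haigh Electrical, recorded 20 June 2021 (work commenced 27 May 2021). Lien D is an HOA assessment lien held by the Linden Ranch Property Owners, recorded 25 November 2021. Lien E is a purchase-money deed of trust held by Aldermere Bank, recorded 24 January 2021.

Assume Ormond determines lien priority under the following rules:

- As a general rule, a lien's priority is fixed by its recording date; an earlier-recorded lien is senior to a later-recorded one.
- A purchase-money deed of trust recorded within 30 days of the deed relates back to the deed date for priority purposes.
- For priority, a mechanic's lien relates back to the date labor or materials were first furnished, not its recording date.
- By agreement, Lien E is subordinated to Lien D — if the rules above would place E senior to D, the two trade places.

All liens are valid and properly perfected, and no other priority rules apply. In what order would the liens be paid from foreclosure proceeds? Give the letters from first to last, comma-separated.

Adjusting effective dates: A relates back to 12 February 2023 (work commenced); C is treated as recorded 27 May 2021, the work-commencement date; E was recorded within the 30-day window, so its effective date is the deed date 10 January 2021.
Ordering by effective date: E (10 January 2021), C (27 May 2021), D (25 November 2021), A (12 February 2023), B (25 March 2023).
The subordination applies — E was senior to D — so E and D swap.

D, C, E, A, B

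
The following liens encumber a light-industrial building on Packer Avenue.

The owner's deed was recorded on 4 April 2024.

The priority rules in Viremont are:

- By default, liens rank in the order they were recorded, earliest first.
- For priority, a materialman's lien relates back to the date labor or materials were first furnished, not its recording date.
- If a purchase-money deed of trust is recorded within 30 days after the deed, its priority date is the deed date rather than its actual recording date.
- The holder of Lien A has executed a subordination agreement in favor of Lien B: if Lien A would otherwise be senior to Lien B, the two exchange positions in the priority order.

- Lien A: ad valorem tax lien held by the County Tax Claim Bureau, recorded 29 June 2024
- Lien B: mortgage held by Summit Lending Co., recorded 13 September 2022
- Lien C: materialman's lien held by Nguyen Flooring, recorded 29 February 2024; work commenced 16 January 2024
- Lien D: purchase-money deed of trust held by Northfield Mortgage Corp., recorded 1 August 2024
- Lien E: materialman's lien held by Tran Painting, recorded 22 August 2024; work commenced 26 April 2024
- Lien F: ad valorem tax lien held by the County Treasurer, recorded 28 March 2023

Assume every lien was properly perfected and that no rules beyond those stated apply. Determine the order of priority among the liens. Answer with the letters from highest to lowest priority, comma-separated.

Effective dates: C relates back to 16 January 2024 (work commenced); D was recorded 119 days after the deed — beyond 30 days — so no relation-back applies; E's effective date is 26 April 2024, when work began.
Ordering by effective date: B (13 September 2022), F (28 March 2023), C (16 January 2024), E (26 April 2024), A (29 June 2024), D (1 August 2024).
A is already junior to B, so the subordination agreement changes nothing.

B, F, C, E, A, D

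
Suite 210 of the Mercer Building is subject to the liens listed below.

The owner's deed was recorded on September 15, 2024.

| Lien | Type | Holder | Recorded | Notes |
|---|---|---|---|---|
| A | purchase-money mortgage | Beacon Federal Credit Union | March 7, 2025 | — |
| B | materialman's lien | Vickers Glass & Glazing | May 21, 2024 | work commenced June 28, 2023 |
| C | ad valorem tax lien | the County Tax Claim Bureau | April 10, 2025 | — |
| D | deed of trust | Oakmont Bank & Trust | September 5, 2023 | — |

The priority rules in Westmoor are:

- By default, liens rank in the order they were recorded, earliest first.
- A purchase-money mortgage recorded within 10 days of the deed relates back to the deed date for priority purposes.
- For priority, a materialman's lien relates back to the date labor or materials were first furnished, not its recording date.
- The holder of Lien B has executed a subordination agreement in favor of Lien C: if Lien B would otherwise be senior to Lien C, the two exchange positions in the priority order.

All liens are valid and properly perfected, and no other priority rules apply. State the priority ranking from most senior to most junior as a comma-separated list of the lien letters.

Effective dates after the stated exceptions: A was recorded 173 days after the deed, outside the 10-day window, so it keeps its recording date; B's effective date is June 28, 2023, when work began.
Ordering by effective date: B (June 28, 2023), D (September 5, 2023), A (March 7, 2025), C (April 10, 2025).
Because B would otherwise rank above C, the subordination swaps them.

C, D, A, B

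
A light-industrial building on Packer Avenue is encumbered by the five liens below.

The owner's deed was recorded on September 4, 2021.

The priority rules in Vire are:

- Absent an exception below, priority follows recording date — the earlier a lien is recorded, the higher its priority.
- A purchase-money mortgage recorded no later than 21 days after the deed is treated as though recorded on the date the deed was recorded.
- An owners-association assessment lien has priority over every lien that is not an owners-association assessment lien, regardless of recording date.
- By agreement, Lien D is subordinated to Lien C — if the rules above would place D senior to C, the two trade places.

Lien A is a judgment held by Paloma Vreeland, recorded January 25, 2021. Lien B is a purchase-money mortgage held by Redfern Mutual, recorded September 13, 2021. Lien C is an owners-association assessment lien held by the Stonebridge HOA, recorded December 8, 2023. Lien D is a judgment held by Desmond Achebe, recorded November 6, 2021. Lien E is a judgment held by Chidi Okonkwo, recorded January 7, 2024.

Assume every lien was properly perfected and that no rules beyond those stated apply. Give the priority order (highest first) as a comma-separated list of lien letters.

C, A, B, D, E

Effective dates: B's effective date is the deed date, September 4, 2021.
C, as an owners-association assessment lien, has superpriority and ranks first.
The other liens, earliest effective date first: A (January 25, 2021), B (September 4, 2021), D (November 6, 2021), E (January 7, 2024).
D is already junior to C, so the subordination agreement changes nothing.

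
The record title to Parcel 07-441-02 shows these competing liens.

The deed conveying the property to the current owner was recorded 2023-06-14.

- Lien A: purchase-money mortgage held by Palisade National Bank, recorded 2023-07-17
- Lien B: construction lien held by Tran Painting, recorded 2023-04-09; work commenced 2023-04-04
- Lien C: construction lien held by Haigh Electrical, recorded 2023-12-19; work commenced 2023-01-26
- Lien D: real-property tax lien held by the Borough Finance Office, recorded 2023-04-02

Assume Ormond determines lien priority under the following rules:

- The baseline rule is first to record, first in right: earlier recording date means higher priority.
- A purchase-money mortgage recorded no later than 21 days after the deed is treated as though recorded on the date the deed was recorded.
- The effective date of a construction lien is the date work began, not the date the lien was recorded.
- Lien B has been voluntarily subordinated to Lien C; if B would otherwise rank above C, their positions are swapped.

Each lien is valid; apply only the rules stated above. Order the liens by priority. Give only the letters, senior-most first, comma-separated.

C, D, B, A

Effective dates: A missed the 21-day window (33 days after the deed), so its recording date stands; B relates back to 2023-04-04 (work commenced); C is treated as recorded 2023-01-26, the work-commencement date.
Ordering by effective date: C (2023-01-26), D (2023-04-02), B (2023-04-04), A (2023-07-17).
B is already junior to C, so the subordination agreement changes nothing.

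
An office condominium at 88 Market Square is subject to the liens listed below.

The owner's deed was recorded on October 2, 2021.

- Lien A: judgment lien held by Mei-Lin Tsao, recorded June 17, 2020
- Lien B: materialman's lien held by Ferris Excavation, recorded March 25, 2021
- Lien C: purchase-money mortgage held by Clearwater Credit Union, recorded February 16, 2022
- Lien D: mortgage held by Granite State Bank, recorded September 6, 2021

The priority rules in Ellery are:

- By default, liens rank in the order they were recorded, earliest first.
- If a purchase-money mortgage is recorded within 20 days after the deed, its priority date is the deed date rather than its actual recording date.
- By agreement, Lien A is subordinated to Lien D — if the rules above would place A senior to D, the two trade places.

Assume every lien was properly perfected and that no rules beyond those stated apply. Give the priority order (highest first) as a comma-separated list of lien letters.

Effective dates after the stated exceptions: C missed the 20-day window (137 days after the deed), so its recording date stands.
By effective date, earliest first: A (June 17, 2020), B (March 25, 2021), D (September 6, 2021), C (February 16, 2022).
The subordination applies — A was senior to D — so A and D swap.

D, B, A, C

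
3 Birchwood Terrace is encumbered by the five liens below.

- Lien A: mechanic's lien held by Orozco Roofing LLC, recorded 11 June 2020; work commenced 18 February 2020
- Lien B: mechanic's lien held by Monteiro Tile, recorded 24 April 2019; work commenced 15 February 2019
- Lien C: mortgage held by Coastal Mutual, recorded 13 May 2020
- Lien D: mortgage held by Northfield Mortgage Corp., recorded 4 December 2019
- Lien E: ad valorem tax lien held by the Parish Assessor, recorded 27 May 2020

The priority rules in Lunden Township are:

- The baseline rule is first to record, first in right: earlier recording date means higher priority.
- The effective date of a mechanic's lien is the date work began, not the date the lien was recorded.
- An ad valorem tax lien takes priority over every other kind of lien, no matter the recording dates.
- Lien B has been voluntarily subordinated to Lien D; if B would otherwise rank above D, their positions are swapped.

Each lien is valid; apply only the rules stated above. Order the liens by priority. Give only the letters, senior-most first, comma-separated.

E, D, B, A, C

Effective dates after the stated exceptions: A relates back to 18 February 2020 (work commenced); B's effective date is 15 February 2019, when work began.
As an ad valorem tax lien, E is senior to every other lien.
Ordering the rest by effective date: B (15 February 2019), D (4 December 2019), A (18 February 2020), C (13 May 2020).
Because B would otherwise rank above D, the subordination swaps them.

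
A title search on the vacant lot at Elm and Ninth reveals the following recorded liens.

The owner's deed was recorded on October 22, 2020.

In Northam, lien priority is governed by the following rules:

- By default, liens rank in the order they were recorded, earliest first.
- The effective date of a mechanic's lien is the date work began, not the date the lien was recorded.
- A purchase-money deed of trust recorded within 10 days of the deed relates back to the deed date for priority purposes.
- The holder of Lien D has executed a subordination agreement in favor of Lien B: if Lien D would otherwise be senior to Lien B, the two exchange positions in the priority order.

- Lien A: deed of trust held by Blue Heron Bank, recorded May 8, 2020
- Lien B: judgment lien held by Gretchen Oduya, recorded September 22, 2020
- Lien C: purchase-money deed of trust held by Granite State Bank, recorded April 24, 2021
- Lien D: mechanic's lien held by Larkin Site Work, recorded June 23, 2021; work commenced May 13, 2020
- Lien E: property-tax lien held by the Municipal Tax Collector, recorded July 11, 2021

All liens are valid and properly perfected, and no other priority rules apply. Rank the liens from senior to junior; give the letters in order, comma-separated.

Effective dates after the stated exceptions: C was recorded 184 days after the deed — beyond 10 days — so no relation-back applies; D's effective date is May 13, 2020, when work began.
Ordering by effective date: A (May 8, 2020), D (May 13, 2020), B (September 22, 2020), C (April 24, 2021), E (July 11, 2021).
The subordination applies — D was senior to B — so D and B swap.

A, B, D, C, E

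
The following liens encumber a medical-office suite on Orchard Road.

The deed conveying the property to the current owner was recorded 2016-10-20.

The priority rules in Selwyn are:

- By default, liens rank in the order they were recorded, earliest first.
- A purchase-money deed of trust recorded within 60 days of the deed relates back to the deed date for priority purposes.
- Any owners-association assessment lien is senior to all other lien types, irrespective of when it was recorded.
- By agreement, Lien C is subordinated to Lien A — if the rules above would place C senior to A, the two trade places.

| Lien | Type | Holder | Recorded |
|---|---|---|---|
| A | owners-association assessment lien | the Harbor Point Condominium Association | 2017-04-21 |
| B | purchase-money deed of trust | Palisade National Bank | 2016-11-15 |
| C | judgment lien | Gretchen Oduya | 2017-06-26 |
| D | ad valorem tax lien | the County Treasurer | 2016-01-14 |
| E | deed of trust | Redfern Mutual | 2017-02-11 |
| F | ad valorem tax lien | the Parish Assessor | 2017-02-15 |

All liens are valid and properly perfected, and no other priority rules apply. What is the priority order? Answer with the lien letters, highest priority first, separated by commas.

A, D, B, E, F, C

Effective dates after the stated exceptions: B was recorded within the 60-day window, so its effective date is the deed date 2016-10-20.
A, as an owners-association assessment lien, has superpriority and ranks first.
Remaining liens by effective date: D (2016-01-14), B (2016-10-20), E (2017-02-11), F (2017-02-15), C (2017-06-26).
C already ranks below A; the subordination has no effect.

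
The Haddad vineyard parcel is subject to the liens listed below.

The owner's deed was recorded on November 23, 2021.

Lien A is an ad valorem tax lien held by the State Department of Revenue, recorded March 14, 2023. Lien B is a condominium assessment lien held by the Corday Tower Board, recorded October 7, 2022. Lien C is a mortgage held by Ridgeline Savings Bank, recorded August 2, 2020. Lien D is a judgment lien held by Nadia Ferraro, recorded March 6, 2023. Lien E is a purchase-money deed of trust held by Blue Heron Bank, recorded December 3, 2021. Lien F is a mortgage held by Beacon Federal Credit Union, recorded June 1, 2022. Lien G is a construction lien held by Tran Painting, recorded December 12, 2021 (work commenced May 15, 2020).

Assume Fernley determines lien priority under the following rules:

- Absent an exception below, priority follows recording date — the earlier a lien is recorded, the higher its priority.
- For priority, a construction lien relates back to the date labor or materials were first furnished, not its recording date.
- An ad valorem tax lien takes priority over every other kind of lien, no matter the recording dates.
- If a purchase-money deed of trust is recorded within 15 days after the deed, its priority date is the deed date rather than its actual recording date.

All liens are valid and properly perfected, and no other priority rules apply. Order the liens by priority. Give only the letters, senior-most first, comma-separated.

A, G, C, E, F, B, D

Effective dates: E relates back to the deed date November 23, 2021; G's effective date is May 15, 2020, when work began.
A is an ad valorem tax lien, so it outranks all other liens regardless of date.
Among the remaining liens, by effective date: G (May 15, 2020), C (August 2, 2020), E (November 23, 2021), F (June 1, 2022), B (October 7, 2022), D (March 6, 2023).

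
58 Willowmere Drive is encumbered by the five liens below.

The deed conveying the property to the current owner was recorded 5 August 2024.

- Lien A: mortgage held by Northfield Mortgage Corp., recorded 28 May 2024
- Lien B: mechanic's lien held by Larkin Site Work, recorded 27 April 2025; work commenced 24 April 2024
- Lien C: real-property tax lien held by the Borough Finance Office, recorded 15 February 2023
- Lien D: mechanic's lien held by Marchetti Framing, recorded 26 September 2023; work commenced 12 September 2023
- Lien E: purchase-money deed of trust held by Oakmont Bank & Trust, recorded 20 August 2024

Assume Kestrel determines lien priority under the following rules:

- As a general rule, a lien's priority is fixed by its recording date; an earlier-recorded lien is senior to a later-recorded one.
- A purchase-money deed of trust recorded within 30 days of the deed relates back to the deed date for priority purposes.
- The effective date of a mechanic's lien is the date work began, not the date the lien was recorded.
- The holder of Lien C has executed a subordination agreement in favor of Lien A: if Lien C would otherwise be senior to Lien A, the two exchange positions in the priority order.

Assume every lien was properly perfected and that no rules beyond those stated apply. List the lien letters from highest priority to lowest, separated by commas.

A, D, B, C, E

First, effective dates: B is treated as recorded 24 April 2024, the work-commencement date; D is treated as recorded 12 September 2023, the work-commencement date; E was recorded within the 30-day window, so its effective date is the deed date 5 August 2024.
Ordering by effective date: C (15 February 2023), D (12 September 2023), B (24 April 2024), A (28 May 2024), E (5 August 2024).
C would otherwise be senior to A, so under the subordination agreement C and A exchange positions.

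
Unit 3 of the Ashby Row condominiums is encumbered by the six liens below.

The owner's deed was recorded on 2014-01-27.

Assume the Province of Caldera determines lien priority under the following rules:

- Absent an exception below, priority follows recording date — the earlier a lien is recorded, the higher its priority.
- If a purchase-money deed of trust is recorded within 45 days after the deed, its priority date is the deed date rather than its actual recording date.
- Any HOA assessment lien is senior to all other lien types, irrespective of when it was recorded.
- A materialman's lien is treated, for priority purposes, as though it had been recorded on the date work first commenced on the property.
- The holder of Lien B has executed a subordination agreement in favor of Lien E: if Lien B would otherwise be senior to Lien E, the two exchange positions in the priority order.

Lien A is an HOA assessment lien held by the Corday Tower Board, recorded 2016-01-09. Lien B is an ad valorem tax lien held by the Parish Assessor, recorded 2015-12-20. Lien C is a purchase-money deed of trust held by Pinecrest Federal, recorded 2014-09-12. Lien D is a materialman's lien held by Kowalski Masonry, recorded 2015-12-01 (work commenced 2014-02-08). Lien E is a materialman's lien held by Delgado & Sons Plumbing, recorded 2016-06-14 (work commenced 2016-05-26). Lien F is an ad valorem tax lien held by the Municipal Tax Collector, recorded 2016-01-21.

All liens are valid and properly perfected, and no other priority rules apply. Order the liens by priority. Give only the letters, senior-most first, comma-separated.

A, D, C, E, F, B

First, effective dates: C was recorded 228 days after the deed, outside the 45-day window, so it keeps its recording date; D is treated as recorded 2014-02-08, the work-commencement date; E relates back to 2016-05-26 (work commenced).
A, as an HOA assessment lien, has superpriority and ranks first.
Remaining liens by effective date: D (2014-02-08), C (2014-09-12), B (2015-12-20), F (2016-01-21), E (2016-05-26).
The subordination applies — B was senior to E — so B and E swap.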